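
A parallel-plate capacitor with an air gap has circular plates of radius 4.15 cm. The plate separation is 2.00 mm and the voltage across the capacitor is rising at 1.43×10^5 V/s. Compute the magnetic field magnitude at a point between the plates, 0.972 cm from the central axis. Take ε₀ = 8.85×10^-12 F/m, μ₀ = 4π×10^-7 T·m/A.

3.86×10^-12 T

I_d = C dV/dt with C = ε₀πR²/d = 2.394×10^-11 F, so I_d = (2.394×10^-11)(1.43×10^5) = 3.423×10^-6 A.
An Ampèrian loop of radius r encloses a fraction (r/R)² of I_d. Then B·2πr = μ₀ I_d (r/R)², giving B = μ₀ I_d r/(2πR²) = 3.86×10^-12 T.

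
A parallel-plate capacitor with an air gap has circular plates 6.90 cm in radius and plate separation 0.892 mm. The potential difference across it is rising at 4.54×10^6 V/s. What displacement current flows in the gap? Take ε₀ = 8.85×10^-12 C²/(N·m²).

The displacement current equals the charging current C dV/dt. With C = ε₀A/d = (8.85×10^-12)(0.01496)/(8.92×10^-4) = 1.484×10^-10 F, I_d = (1.484×10^-10)(4.54×10^6) = 6.74×10^-4 A.

6.74×10^-4 A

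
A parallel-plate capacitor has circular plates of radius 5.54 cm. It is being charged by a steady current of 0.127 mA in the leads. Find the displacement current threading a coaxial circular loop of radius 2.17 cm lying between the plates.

By continuity the displacement current in the gap matches the conduction current: I_d = 1.27×10^-4 A.
Through an area πr² the displacement current is I_d·(πr²/πR²) = I_d (r/R)² = 1.95×10^-5 A.

1.95×10^-5 A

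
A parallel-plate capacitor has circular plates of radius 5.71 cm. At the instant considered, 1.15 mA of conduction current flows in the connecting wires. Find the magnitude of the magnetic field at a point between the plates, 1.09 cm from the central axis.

By continuity the displacement current in the gap matches the conduction current: I_d = 1.15×10^-3 A.
An Ampèrian loop of radius r encloses a fraction (r/R)² of I_d. Then B·2πr = μ₀ I_d (r/R)², giving B = μ₀ I_d r/(2πR²) = 7.69×10^-10 T.

7.69×10^-10 T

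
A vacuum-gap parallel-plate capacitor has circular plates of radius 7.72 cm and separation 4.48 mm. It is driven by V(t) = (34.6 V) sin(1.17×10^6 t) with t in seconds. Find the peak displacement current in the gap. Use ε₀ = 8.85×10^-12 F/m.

The displacement current equals the conduction current C dV/dt, which peaks at C V₀ ω.
With C = ε₀A/d = (8.85×10^-12)(0.01872)/(4.48×10^-3) = 3.698×10^-11 F and ω = 1.17×10^6 rad/s, I_d,max = (3.698×10^-11)(34.6)(1.17×10^6) = 1.50×10^-3 A.

1.50×10^-3 A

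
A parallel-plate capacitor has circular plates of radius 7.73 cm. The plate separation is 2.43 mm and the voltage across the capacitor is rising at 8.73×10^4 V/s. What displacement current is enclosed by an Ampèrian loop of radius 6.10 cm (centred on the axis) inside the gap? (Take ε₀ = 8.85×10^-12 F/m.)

I_d = C dV/dt with C = ε₀πR²/d = 6.836×10^-11 F, so I_d = (6.836×10^-11)(8.73×10^4) = 5.968×10^-6 A.
The field is uniform, so I_d,enc = I_d (r/R)² = (5.968×10^-6)(6.10/7.73)² = 3.72×10^-6 A.

3.72×10^-6 A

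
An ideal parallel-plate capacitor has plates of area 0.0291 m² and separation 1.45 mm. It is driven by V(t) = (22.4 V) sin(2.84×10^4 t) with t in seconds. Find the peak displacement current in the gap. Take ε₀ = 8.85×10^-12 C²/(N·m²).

1.13×10^-4 A

The displacement current equals the conduction current C dV/dt, which peaks at C V₀ ω.
With C = ε₀A/d = (8.85×10^-12)(0.0291)/(1.45×10^-3) = 1.776×10^-10 F and ω = 2.84×10^4 rad/s, I_d,max = (1.776×10^-10)(22.4)(2.84×10^4) = 1.13×10^-4 A.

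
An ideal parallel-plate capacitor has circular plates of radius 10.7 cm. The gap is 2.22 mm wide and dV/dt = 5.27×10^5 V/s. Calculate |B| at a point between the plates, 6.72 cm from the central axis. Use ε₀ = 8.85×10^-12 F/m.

dE/dt = (dV/dt)/d = 2.374×10^8 V/(m·s); I_d = ε₀(πR²)(dE/dt) = (8.85×10^-12)(0.03597)(2.374×10^8) = 7.557×10^-5 A.
For r < R the Ampère–Maxwell law gives B(2πr) = μ₀ I_d (r²/R²), so B = μ₀ I_d r/(2πR²) = (4π×10^-7)(7.557×10^-5)(0.0672)/(2π·0.107²) = 8.87×10^-11 T.

8.87×10^-11 T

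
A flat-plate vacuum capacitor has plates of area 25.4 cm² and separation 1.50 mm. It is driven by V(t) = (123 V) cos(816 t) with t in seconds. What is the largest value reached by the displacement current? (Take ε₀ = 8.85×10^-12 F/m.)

1.50×10^-6 A

C = ε₀A/d = (8.85×10^-12)(2.54×10^-3)/(1.50×10^-3) = 1.499×10^-11 F; ω = 816 rad/s.
I_d = C dV/dt, so |I_d|_max = C V₀ ω = (1.499×10^-11)(123)(816) = 1.50×10^-6 A.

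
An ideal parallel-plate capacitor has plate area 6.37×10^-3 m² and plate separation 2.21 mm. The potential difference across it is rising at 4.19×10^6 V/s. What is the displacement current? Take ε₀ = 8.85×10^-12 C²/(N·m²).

1.07×10^-4 A

E = V/d so dE/dt = (dV/dt)/d = 1.896×10^9 V/(m·s), and I_d = ε₀ A dE/dt = (8.85×10^-12)(6.37×10^-3)(1.896×10^9) = 1.07×10^-4 A.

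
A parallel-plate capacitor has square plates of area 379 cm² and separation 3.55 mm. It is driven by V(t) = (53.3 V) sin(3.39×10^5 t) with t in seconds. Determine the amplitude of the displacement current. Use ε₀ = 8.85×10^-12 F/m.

1.71×10^-3 A

The displacement current equals the conduction current C dV/dt, which peaks at C V₀ ω.
With C = ε₀A/d = (8.85×10^-12)(0.0379)/(3.55×10^-3) = 9.448×10^-11 F and ω = 3.39×10^5 rad/s, I_d,max = (9.448×10^-11)(53.3)(3.39×10^5) = 1.71×10^-3 A.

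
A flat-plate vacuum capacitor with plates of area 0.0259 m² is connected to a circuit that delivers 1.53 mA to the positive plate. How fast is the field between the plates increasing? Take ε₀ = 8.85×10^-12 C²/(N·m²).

6.67×10^9 V/(m·s)

By continuity, I_d in the gap equals the 1.53 mA flowing in the wire.
Then dE/dt = I_d/(ε₀A) = 6.67×10^9 V/(m·s).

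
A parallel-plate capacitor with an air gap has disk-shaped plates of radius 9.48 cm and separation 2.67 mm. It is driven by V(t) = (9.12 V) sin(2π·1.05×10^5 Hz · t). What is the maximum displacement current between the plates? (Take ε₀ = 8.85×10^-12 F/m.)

C = ε₀A/d = (8.85×10^-12)(0.02823)/(2.67×10^-3) = 9.357×10^-11 F; ω = 2πf = 6.597×10^5 rad/s.
I_d = C dV/dt, so |I_d|_max = C V₀ ω = (9.357×10^-11)(9.12)(6.597×10^5) = 5.63×10^-4 A.

5.63×10^-4 A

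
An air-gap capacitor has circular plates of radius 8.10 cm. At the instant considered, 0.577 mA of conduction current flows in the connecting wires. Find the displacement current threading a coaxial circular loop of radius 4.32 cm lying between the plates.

Between the plates the displacement current equals the wire current: I_d = 0.577 mA = 5.77×10^-4 A.
The field is uniform, so I_d,enc = I_d (r/R)² = (5.77×10^-4)(4.32/8.10)² = 1.64×10^-4 A.

1.64×10^-4 A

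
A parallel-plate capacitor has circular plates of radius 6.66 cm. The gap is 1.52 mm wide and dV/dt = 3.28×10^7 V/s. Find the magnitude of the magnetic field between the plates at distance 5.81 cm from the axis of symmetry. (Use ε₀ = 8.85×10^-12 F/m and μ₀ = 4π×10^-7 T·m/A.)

With E = V/d, dE/dt = 2.158×10^10 V/(m·s) and πR² = 0.01393 m², giving I_d = ε₀ πR² dE/dt = 2.660×10^-3 A.
For r < R the Ampère–Maxwell law gives B(2πr) = μ₀ I_d (r²/R²), so B = μ₀ I_d r/(2πR²) = (4π×10^-7)(2.660×10^-3)(0.0581)/(2π·0.0666²) = 6.97×10^-9 T.

6.97×10^-9 T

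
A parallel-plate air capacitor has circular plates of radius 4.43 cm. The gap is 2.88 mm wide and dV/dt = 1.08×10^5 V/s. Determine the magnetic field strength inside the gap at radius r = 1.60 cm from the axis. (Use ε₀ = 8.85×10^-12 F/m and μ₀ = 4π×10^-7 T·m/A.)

With E = V/d, dE/dt = 3.750×10^7 V/(m·s) and πR² = 6.165×10^-3 m², giving I_d = ε₀ πR² dE/dt = 2.046×10^-6 A.
For r < R the Ampère–Maxwell law gives B(2πr) = μ₀ I_d (r²/R²), so B = μ₀ I_d r/(2πR²) = (4π×10^-7)(2.046×10^-6)(0.0160)/(2π·0.0443²) = 3.34×10^-12 T.

3.34×10^-12 T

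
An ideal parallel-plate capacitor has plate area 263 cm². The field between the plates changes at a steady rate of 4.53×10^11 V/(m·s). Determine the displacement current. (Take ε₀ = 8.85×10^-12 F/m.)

0.105 A

With a uniform field, Φ_E = EA, so I_d = ε₀ A dE/dt = 0.105 A.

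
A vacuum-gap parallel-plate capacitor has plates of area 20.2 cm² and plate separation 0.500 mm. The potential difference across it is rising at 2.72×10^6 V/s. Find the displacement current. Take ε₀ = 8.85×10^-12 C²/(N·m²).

The field between the plates is E = V/d, so dE/dt = (2.72×10^6)/(5.00×10^-4 m) = 5.440×10^9 V/(m·s).
I_d = ε₀ A (dE/dt) = (8.85×10^-12)(2.02×10^-3)(5.440×10^9) = 9.73×10^-5 A.

9.73×10^-5 A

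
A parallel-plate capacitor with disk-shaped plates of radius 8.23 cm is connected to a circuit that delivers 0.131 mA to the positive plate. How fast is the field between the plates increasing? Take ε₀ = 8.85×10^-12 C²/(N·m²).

6.96×10^8 V/(m·s)

Charge continuity gives I_d = I = 1.31×10^-4 A between the plates.
Inverting I_d = ε₀ A dE/dt gives dE/dt = 1.31×10^-4 / (8.85×10^-12 · 0.02128) = 6.96×10^8 V/(m·s).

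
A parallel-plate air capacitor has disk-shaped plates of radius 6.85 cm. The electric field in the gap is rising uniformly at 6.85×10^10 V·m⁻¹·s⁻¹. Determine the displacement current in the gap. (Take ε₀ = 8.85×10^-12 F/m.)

The displacement current is ε₀ times dΦ_E/dt = ε₀ A dE/dt = (8.85×10^-12)(0.01474)(6.85×10^10) = 8.94×10^-3 A.

8.94×10^-3 A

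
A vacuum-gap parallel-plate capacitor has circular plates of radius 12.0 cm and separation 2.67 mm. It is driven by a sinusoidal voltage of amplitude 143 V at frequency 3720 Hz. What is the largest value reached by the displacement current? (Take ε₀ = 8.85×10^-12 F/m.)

The displacement current equals the conduction current C dV/dt, which peaks at C V₀ ω.
With C = ε₀A/d = (8.85×10^-12)(0.04524)/(2.67×10^-3) = 1.500×10^-10 F and ω = 2πf = 2.337×10^4 rad/s, I_d,max = (1.500×10^-10)(143)(2.337×10^4) = 5.01×10^-4 A.

5.01×10^-4 A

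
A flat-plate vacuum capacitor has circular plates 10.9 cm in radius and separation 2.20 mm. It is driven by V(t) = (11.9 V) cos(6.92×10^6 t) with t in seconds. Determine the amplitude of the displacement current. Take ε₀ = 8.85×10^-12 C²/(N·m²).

The displacement current equals the conduction current C dV/dt, which peaks at C V₀ ω.
With C = ε₀A/d = (8.85×10^-12)(0.03733)/(2.20×10^-3) = 1.502×10^-10 F and ω = 6.92×10^6 rad/s, I_d,max = (1.502×10^-10)(11.9)(6.92×10^6) = 0.0124 A.

0.0124 A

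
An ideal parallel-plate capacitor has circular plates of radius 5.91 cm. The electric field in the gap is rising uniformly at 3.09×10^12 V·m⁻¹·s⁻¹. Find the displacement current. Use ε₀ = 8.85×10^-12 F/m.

0.300 A

I_d = ε₀ A (dE/dt) = (8.85×10^-12)(0.01097 m²)(3.09×10^12) = 0.300 A.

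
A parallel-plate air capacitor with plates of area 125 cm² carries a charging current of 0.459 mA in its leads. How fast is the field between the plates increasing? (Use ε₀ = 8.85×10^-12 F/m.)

The displacement current between the plates equals the conduction current, I_d = 0.459 mA.
Then dE/dt = I_d/(ε₀A) = 4.15×10^9 V/(m·s).

4.15×10^9 V/(m·s)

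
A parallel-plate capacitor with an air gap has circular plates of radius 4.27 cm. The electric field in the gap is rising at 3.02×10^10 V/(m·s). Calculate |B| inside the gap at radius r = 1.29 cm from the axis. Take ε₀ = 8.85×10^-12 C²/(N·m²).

2.17×10^-9 T

Total displacement current: I_d = ε₀(πR²)(dE/dt) = (8.85×10^-12)(5.728×10^-3)(3.02×10^10) = 1.531×10^-3 A.
For r < R the Ampère–Maxwell law gives B(2πr) = μ₀ I_d (r²/R²), so B = μ₀ I_d r/(2πR²) = (4π×10^-7)(1.531×10^-3)(0.0129)/(2π·0.0427²) = 2.17×10^-9 T.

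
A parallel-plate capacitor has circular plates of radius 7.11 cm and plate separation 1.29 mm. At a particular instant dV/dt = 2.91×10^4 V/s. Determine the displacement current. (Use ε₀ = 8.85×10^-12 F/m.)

3.17×10^-6 A

The field between the plates is E = V/d, so dE/dt = (2.91×10^4)/(1.29×10^-3 m) = 2.256×10^7 V/(m·s).
I_d = ε₀ A (dE/dt) = (8.85×10^-12)(0.01588)(2.256×10^7) = 3.17×10^-6 A.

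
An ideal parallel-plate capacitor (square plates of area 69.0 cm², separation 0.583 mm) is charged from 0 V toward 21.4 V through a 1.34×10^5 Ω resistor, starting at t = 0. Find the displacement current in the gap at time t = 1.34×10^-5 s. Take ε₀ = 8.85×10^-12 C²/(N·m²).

With C = ε₀A/d = (8.85×10^-12)(6.90×10^-3)/(5.83×10^-4) = 1.047×10^-10 F, the time constant is τ = RC = 1.403×10^-5 s, so t/τ = 0.9551 and e^(−t/τ) = 0.3848.
I_d = I_cond = (V₀/R) e^(−t/τ) = (1.597×10^-4)(0.3848) = 6.15×10^-5 A.

6.15×10^-5 A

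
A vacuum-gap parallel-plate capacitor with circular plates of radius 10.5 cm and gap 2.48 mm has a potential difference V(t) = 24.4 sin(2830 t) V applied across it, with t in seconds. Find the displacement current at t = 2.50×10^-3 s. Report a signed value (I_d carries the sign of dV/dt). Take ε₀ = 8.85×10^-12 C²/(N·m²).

6.00×10^-6 A

dE/dt = (V₀ω/d)·cos(ωt) with ωt = 7.075 rad: (24.4)(2830)(0.7026)/(2.48×10^-3) = 1.956×10^7 V/(m·s).
I_d = ε₀ A dE/dt = (8.85×10^-12)(0.03464)(1.956×10^7) = 6.00×10^-6 A.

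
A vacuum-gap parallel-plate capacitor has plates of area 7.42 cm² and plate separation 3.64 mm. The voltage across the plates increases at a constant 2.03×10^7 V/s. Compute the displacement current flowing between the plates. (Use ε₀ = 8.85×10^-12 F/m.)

The field between the plates is E = V/d, so dE/dt = (2.03×10^7)/(3.64×10^-3 m) = 5.577×10^9 V/(m·s).
I_d = ε₀ A (dE/dt) = (8.85×10^-12)(7.42×10^-4)(5.577×10^9) = 3.66×10^-5 A.

3.66×10^-5 A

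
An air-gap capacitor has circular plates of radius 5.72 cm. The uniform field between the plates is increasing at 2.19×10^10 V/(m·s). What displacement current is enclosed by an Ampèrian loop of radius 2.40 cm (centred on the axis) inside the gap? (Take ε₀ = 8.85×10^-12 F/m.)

I_d = ε₀ dΦ_E/dt = ε₀ πR² (dE/dt) = (8.85×10^-12)(0.01028)(2.19×10^10) = 1.992×10^-3 A through the full plate area.
Since J_d is uniform, the enclosed fraction is (r/R)² = 0.1760, giving I_d,enc = 3.51×10^-4 A.

3.51×10^-4 A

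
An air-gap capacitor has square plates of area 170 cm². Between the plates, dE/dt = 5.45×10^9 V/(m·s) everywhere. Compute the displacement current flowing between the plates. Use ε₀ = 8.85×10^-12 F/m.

I_d = ε₀ A (dE/dt) = (8.85×10^-12)(0.0170 m²)(5.45×10^9) = 8.20×10^-4 A.

8.20×10^-4 A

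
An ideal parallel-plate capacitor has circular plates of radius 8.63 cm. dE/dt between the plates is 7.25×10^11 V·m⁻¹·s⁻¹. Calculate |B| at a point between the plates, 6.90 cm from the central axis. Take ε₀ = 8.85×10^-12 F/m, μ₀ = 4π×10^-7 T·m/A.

2.78×10^-7 T

I_d = ε₀ dΦ_E/dt = ε₀ πR² (dE/dt) = (8.85×10^-12)(0.02340)(7.25×10^11) = 0.1501 A through the full plate area.
For r < R the Ampère–Maxwell law gives B(2πr) = μ₀ I_d (r²/R²), so B = μ₀ I_d r/(2πR²) = (4π×10^-7)(0.1501)(0.0690)/(2π·0.0863²) = 2.78×10^-7 T.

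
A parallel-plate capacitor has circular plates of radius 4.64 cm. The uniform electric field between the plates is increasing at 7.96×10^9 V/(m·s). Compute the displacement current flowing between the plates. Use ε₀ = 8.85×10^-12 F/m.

4.76×10^-4 A

With a uniform field, Φ_E = EA, so I_d = ε₀ A dE/dt = 4.76×10^-4 A.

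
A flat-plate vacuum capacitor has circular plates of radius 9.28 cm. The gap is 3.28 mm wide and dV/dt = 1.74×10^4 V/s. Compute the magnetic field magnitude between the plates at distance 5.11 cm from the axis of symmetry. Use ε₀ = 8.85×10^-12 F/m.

1.51×10^-12 T

I_d = C dV/dt with C = ε₀πR²/d = 7.299×10^-11 F, so I_d = (7.299×10^-11)(1.74×10^4) = 1.270×10^-6 A.
For r < R the Ampère–Maxwell law gives B(2πr) = μ₀ I_d (r²/R²), so B = μ₀ I_d r/(2πR²) = (4π×10^-7)(1.270×10^-6)(0.0511)/(2π·0.0928²) = 1.51×10^-12 T.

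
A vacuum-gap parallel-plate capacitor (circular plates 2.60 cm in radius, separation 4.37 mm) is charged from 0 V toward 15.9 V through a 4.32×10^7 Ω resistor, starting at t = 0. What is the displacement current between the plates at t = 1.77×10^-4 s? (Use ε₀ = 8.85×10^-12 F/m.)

1.42×10^-7 A

C = ε₀A/d = (8.85×10^-12)(2.124×10^-3)/(4.37×10^-3) = 4.301×10^-12 F, so τ = RC = 1.858×10^-4 s.
The conduction current is I(t) = (V₀/R) e^(−t/τ), and the displacement current between the plates equals it.
t/τ = 0.9526; I_d = (15.9/4.32×10^7) · e^(−0.9526) = (3.681×10^-7)(0.3857) = 1.42×10^-7 A.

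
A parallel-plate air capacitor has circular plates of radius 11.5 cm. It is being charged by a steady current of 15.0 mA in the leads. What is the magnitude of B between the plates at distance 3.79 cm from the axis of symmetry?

8.60×10^-9 T

By continuity the displacement current in the gap matches the conduction current: I_d = 0.0150 A.
An Ampèrian loop of radius r encloses a fraction (r/R)² of I_d. Then B·2πr = μ₀ I_d (r/R)², giving B = μ₀ I_d r/(2πR²) = 8.60×10^-9 T.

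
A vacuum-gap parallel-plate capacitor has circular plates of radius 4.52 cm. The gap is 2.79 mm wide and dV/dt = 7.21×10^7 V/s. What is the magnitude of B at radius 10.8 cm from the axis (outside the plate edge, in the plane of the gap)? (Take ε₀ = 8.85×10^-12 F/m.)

dE/dt = (dV/dt)/d = 2.584×10^10 V/(m·s); I_d = ε₀(πR²)(dE/dt) = (8.85×10^-12)(6.418×10^-3)(2.584×10^10) = 1.468×10^-3 A.
For r ≥ R the full I_d is enclosed: B = μ₀ I_d/(2πr) = (4π×10^-7)(1.468×10^-3)/(2π·0.108) = 2.72×10^-9 T.

2.72×10^-9 T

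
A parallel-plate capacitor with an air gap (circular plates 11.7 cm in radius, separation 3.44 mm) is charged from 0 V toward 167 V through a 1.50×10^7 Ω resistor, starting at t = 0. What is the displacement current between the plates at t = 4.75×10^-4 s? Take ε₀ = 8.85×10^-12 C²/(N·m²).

C = ε₀A/d = (8.85×10^-12)(0.04301)/(3.44×10^-3) = 1.107×10^-10 F, so τ = RC = 1.661×10^-3 s.
The conduction current is I(t) = (V₀/R) e^(−t/τ), and the displacement current between the plates equals it.
t/τ = 0.2860; I_d = (167/1.50×10^7) · e^(−0.2860) = (1.113×10^-5)(0.7513) = 8.36×10^-6 A.

8.36×10^-6 A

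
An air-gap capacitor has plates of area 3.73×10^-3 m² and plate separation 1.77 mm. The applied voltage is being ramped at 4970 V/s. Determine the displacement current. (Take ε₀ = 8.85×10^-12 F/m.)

9.27×10^-8 A

The field between the plates is E = V/d, so dE/dt = (4970)/(1.77×10^-3 m) = 2.808×10^6 V/(m·s).
I_d = ε₀ A (dE/dt) = (8.85×10^-12)(3.73×10^-3)(2.808×10^6) = 9.27×10^-8 A.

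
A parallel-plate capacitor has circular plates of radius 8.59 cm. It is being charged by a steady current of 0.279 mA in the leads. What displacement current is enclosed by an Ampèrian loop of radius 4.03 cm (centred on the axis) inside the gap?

No conduction current crosses the gap, so I_d there equals the 2.79×10^-4 A in the leads.
Since J_d is uniform, the enclosed fraction is (r/R)² = 0.2201, giving I_d,enc = 6.14×10^-5 A.

6.14×10^-5 A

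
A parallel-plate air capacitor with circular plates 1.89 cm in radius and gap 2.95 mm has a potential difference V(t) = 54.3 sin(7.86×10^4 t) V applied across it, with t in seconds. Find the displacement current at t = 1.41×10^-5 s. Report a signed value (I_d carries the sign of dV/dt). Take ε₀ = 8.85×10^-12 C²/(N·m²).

C = ε₀A/d = (8.85×10^-12)(1.122×10^-3)/(2.95×10^-3) = 3.366×10^-12 F. dV/dt = V₀ω·cos(ωt); at ωt = 1.10826 rad this factor is 0.4462.
I_d = C dV/dt = (3.366×10^-12)(54.3)(7.86×10^4)(0.4462) = 6.41×10^-6 A.

6.41×10^-6 A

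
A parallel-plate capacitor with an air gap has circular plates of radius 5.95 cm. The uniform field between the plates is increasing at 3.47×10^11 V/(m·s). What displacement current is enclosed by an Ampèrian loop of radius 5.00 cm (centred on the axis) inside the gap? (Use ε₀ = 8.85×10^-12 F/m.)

0.0241 A

Total displacement current: I_d = ε₀(πR²)(dE/dt) = (8.85×10^-12)(0.01112)(3.47×10^11) = 0.03415 A.
Since J_d is uniform, the enclosed fraction is (r/R)² = 0.7062, giving I_d,enc = 0.0241 A.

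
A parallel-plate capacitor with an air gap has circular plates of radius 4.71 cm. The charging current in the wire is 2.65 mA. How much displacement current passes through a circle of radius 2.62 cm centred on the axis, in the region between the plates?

Between the plates the displacement current equals the wire current: I_d = 2.65 mA = 2.65×10^-3 A.
Through an area πr² the displacement current is I_d·(πr²/πR²) = I_d (r/R)² = 8.20×10^-4 A.

8.20×10^-4 A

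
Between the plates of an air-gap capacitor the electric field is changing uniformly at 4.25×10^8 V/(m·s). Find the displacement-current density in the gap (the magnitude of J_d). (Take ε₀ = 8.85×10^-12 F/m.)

3.76×10^-3 A/m²

The displacement-current density is ε₀ ∂E/∂t = (8.85×10^-12)(4.25×10^8) = 3.76×10^-3 A/m².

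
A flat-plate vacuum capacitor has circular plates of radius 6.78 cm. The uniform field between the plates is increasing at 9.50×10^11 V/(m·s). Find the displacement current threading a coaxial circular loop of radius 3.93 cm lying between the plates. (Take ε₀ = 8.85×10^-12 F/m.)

0.0408 A

Total displacement current: I_d = ε₀(πR²)(dE/dt) = (8.85×10^-12)(0.01444)(9.50×10^11) = 0.1214 A.
Through an area πr² the displacement current is I_d·(πr²/πR²) = I_d (r/R)² = 0.0408 A.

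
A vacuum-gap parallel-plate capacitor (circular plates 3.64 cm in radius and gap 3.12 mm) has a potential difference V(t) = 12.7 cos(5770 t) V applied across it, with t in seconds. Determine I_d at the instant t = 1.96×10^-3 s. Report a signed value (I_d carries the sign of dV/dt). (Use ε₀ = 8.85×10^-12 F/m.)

8.23×10^-7 A

dV/dt = (12.7)(5770)·−sin(11.3092) = 6.970×10^4 V/s.
I_d = C dV/dt with C = ε₀A/d = (8.85×10^-12)(4.162×10^-3)/(3.12×10^-3) = 1.181×10^-11 F, so I_d = (1.181×10^-11)(6.970×10^4) = 8.23×10^-7 A.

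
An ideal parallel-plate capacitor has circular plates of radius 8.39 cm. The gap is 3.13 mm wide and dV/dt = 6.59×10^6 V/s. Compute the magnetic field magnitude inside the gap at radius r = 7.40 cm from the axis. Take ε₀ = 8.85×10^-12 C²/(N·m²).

8.66×10^-10 T

With E = V/d, dE/dt = 2.105×10^9 V/(m·s) and πR² = 0.02211 m², giving I_d = ε₀ πR² dE/dt = 4.119×10^-4 A.
For r < R the Ampère–Maxwell law gives B(2πr) = μ₀ I_d (r²/R²), so B = μ₀ I_d r/(2πR²) = (4π×10^-7)(4.119×10^-4)(0.0740)/(2π·0.0839²) = 8.66×10^-10 T.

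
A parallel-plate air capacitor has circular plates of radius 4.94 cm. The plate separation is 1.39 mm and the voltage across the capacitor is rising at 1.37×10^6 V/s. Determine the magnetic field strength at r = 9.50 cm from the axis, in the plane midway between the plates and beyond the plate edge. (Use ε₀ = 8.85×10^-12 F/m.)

1.41×10^-10 T

dE/dt = (dV/dt)/d = 9.856×10^8 V/(m·s); I_d = ε₀(πR²)(dE/dt) = (8.85×10^-12)(7.667×10^-3)(9.856×10^8) = 6.688×10^-5 A.
For r ≥ R the full I_d is enclosed: B = μ₀ I_d/(2πr) = (4π×10^-7)(6.688×10^-5)/(2π·0.0950) = 1.41×10^-10 T.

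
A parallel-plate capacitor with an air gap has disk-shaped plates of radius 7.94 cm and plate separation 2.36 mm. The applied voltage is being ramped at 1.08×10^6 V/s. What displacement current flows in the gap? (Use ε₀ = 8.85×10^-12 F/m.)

The displacement current equals the charging current C dV/dt. With C = ε₀A/d = (8.85×10^-12)(0.01981)/(2.36×10^-3) = 7.429×10^-11 F, I_d = (7.429×10^-11)(1.08×10^6) = 8.02×10^-5 A.

8.02×10^-5 A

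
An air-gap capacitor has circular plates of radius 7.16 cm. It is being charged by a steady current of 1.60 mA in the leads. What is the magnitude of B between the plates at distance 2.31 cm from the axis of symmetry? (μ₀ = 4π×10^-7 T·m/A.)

Between the plates the displacement current equals the wire current: I_d = 1.60 mA = 1.60×10^-3 A.
∮B·dl = μ₀ I_d,enc with I_d,enc = I_d r²/R² = 1.665×10^-4 A; so B = μ₀ I_d,enc/(2πr) = 1.44×10^-9 T.

1.44×10^-9 T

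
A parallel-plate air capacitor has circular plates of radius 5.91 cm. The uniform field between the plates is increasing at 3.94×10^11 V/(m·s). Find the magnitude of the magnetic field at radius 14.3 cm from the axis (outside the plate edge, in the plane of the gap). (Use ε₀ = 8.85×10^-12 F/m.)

I_d = ε₀ dΦ_E/dt = ε₀ πR² (dE/dt) = (8.85×10^-12)(0.01097)(3.94×10^11) = 0.03825 A through the full plate area.
Outside the plates the loop encloses all of I_d, so B·2πr = μ₀ I_d and B = 5.35×10^-8 T.

5.35×10^-8 T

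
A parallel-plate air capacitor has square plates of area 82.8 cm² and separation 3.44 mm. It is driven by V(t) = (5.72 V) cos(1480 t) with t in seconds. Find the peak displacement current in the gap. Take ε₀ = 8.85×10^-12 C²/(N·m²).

The displacement current equals the conduction current C dV/dt, which peaks at C V₀ ω.
With C = ε₀A/d = (8.85×10^-12)(8.28×10^-3)/(3.44×10^-3) = 2.130×10^-11 F and ω = 1480 rad/s, I_d,max = (2.130×10^-11)(5.72)(1480) = 1.80×10^-7 A.

1.80×10^-7 A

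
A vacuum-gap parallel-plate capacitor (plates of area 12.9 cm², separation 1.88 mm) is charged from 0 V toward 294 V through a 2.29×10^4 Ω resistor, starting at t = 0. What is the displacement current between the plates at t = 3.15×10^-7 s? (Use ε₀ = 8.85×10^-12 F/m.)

1.33×10^-3 A

With C = ε₀A/d = (8.85×10^-12)(1.29×10^-3)/(1.88×10^-3) = 6.073×10^-12 F, the time constant is τ = RC = 1.391×10^-7 s, so t/τ = 2.265 and e^(−t/τ) = 0.1038.
I_d = I_cond = (V₀/R) e^(−t/τ) = (0.01284)(0.1038) = 1.33×10^-3 A.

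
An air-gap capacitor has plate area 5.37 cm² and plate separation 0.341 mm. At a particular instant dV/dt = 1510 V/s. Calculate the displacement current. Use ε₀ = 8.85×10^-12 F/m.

2.10×10^-8 A

The field between the plates is E = V/d, so dE/dt = (1510)/(3.41×10^-4 m) = 4.428×10^6 V/(m·s).
I_d = ε₀ A (dE/dt) = (8.85×10^-12)(5.37×10^-4)(4.428×10^6) = 2.10×10^-8 A.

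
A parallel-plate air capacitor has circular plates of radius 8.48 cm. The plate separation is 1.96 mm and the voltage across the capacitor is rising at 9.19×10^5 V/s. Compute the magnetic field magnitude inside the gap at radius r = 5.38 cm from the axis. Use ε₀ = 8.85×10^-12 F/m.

1.40×10^-10 T

With E = V/d, dE/dt = 4.689×10^8 V/(m·s) and πR² = 0.02259 m², giving I_d = ε₀ πR² dE/dt = 9.374×10^-5 A.
∮B·dl = μ₀ I_d,enc with I_d,enc = I_d r²/R² = 3.773×10^-5 A; so B = μ₀ I_d,enc/(2πr) = 1.40×10^-10 T.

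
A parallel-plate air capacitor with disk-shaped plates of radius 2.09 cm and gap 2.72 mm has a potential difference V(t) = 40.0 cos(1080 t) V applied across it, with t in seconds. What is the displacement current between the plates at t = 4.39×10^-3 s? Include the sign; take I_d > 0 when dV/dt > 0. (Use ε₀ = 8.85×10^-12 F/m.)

C = ε₀A/d = (8.85×10^-12)(1.372×10^-3)/(2.72×10^-3) = 4.464×10^-12 F. dV/dt = V₀ω·−sin(ωt); at ωt = 4.7412 rad this factor is 0.9996.
I_d = C dV/dt = (4.464×10^-12)(40.0)(1080)(0.9996) = 1.93×10^-7 A.

1.93×10^-7 A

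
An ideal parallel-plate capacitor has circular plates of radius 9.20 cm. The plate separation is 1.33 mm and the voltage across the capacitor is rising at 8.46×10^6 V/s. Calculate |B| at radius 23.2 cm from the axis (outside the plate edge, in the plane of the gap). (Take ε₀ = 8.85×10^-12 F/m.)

I_d = C dV/dt with C = ε₀πR²/d = 1.769×10^-10 F, so I_d = (1.769×10^-10)(8.46×10^6) = 1.497×10^-3 A.
Outside the plates the loop encloses all of I_d, so B·2πr = μ₀ I_d and B = 1.29×10^-9 T.

1.29×10^-9 T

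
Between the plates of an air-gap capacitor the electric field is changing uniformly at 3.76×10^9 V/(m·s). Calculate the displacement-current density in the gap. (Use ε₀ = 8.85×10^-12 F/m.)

0.0333 A/m²

J_d = ε₀ ∂E/∂t, so J_d = 0.0333 A/m².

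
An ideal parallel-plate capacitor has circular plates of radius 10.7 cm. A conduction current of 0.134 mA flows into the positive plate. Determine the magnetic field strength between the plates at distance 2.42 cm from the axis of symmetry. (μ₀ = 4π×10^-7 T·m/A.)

Between the plates the displacement current equals the wire current: I_d = 0.134 mA = 1.34×10^-4 A.
∮B·dl = μ₀ I_d,enc with I_d,enc = I_d r²/R² = 6.854×10^-6 A; so B = μ₀ I_d,enc/(2πr) = 5.66×10^-11 T.

5.66×10^-11 T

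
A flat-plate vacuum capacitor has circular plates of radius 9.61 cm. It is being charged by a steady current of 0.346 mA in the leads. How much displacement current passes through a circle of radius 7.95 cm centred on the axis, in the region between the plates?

2.37×10^-4 A

No conduction current crosses the gap, so I_d there equals the 3.46×10^-4 A in the leads.
The field is uniform, so I_d,enc = I_d (r/R)² = (3.46×10^-4)(7.95/9.61)² = 2.37×10^-4 A.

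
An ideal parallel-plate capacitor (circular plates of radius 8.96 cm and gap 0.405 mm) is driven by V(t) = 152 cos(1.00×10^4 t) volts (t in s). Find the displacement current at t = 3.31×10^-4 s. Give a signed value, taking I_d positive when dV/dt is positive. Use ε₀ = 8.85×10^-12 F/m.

dV/dt = (152)(1.00×10^4)·−sin(3.31) = 2.548×10^5 V/s.
I_d = C dV/dt with C = ε₀A/d = (8.85×10^-12)(0.02522)/(4.05×10^-4) = 5.511×10^-10 F, so I_d = (5.511×10^-10)(2.548×10^5) = 1.40×10^-4 A.

1.40×10^-4 A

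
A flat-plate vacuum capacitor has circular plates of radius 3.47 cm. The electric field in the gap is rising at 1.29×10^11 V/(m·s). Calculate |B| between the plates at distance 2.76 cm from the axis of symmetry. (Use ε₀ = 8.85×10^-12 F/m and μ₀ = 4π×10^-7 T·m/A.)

1.98×10^-8 T

Through the whole plate area (πR² = 3.783×10^-3 m²), I_d = ε₀ πR² dE/dt = 4.319×10^-3 A.
An Ampèrian loop of radius r encloses a fraction (r/R)² of I_d. Then B·2πr = μ₀ I_d (r/R)², giving B = μ₀ I_d r/(2πR²) = 1.98×10^-8 T.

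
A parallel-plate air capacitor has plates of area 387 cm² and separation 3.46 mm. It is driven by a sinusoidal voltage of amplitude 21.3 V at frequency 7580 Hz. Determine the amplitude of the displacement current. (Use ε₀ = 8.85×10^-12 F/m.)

1.00×10^-4 A

C = ε₀A/d = (8.85×10^-12)(0.0387)/(3.46×10^-3) = 9.899×10^-11 F; ω = 2πf = 4.763×10^4 rad/s.
I_d = C dV/dt, so |I_d|_max = C V₀ ω = (9.899×10^-11)(21.3)(4.763×10^4) = 1.00×10^-4 A.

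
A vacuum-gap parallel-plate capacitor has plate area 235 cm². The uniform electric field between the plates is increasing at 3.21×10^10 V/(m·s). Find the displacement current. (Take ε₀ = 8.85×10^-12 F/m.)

The displacement current is ε₀ times dΦ_E/dt = ε₀ A dE/dt = (8.85×10^-12)(0.0235)(3.21×10^10) = 6.68×10^-3 A.

6.68×10^-3 A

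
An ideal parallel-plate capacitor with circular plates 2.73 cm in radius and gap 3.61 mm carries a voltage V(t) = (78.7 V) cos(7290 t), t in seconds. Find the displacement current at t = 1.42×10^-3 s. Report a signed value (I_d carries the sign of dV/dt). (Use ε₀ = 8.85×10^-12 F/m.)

2.63×10^-6 A

dV/dt = (78.7)(7290)·−sin(10.3518) = 4.589×10^5 V/s.
I_d = C dV/dt with C = ε₀A/d = (8.85×10^-12)(2.341×10^-3)/(3.61×10^-3) = 5.739×10^-12 F, so I_d = (5.739×10^-12)(4.589×10^5) = 2.63×10^-6 A.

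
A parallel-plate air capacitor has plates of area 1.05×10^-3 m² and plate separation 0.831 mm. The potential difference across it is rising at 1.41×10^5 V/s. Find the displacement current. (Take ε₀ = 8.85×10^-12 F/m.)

1.58×10^-6 A

The displacement current equals the charging current C dV/dt. With C = ε₀A/d = (8.85×10^-12)(1.05×10^-3)/(8.31×10^-4) = 1.118×10^-11 F, I_d = (1.118×10^-11)(1.41×10^5) = 1.58×10^-6 A.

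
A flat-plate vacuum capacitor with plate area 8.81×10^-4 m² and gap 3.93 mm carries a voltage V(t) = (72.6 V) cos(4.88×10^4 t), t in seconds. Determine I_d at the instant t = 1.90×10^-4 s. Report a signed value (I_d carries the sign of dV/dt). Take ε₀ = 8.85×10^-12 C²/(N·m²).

dV/dt = (72.6)(4.88×10^4)·−sin(9.272) = -5.392×10^5 V/s.
I_d = C dV/dt with C = ε₀A/d = (8.85×10^-12)(8.81×10^-4)/(3.93×10^-3) = 1.984×10^-12 F, so I_d = (1.984×10^-12)(-5.392×10^5) = -1.07×10^-6 A.

-1.07×10^-6 A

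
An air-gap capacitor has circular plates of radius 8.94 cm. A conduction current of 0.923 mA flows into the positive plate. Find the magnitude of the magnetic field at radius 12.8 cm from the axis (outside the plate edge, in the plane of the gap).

1.44×10^-9 T

By continuity the displacement current in the gap matches the conduction current: I_d = 9.23×10^-4 A.
Outside the plates the loop encloses all of I_d, so B·2πr = μ₀ I_d and B = 1.44×10^-9 T.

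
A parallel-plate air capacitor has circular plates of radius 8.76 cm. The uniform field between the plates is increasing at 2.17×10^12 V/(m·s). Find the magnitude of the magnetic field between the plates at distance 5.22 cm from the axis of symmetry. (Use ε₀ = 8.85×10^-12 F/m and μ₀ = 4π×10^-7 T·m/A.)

Total displacement current: I_d = ε₀(πR²)(dE/dt) = (8.85×10^-12)(0.02411)(2.17×10^12) = 0.4630 A.
∮B·dl = μ₀ I_d,enc with I_d,enc = I_d r²/R² = 0.1644 A; so B = μ₀ I_d,enc/(2πr) = 6.30×10^-7 T.

6.30×10^-7 T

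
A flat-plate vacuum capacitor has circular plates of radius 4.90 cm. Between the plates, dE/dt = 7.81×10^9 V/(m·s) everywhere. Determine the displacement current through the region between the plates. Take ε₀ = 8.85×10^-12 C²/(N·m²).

The displacement current is ε₀ times dΦ_E/dt = ε₀ A dE/dt = (8.85×10^-12)(7.543×10^-3)(7.81×10^9) = 5.21×10^-4 A.

5.21×10^-4 A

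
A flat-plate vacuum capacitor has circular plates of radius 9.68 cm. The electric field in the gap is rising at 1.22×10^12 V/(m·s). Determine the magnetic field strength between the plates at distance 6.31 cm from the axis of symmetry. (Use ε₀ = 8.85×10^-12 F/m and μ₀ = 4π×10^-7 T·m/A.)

4.28×10^-7 T

Through the whole plate area (πR² = 0.02944 m²), I_d = ε₀ πR² dE/dt = 0.3179 A.
∮B·dl = μ₀ I_d,enc with I_d,enc = I_d r²/R² = 0.1351 A; so B = μ₀ I_d,enc/(2πr) = 4.28×10^-7 T.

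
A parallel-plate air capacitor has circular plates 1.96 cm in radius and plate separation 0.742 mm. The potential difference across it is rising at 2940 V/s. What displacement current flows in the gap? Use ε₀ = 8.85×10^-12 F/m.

C = ε₀A/d = (8.85×10^-12)(1.207×10^-3)/(7.42×10^-4) = 1.440×10^-11 F.
I_d = C dV/dt = (1.440×10^-11)(2940) = 4.23×10^-8 A.

4.23×10^-8 A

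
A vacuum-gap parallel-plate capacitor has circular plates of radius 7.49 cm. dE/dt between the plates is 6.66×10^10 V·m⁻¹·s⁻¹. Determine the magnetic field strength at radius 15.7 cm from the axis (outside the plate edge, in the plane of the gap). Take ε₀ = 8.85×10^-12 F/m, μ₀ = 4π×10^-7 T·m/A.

I_d = ε₀ dΦ_E/dt = ε₀ πR² (dE/dt) = (8.85×10^-12)(0.01762)(6.66×10^10) = 0.01039 A through the full plate area.
With r > R the enclosed displacement current is the full I_d; B = μ₀ I_d / (2πr) = 1.32×10^-8 T.

1.32×10^-8 T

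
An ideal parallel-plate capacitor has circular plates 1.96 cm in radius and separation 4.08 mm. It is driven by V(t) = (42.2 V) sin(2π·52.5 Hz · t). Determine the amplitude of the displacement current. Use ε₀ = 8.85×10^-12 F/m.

3.64×10^-8 A

The displacement current equals the conduction current C dV/dt, which peaks at C V₀ ω.
With C = ε₀A/d = (8.85×10^-12)(1.207×10^-3)/(4.08×10^-3) = 2.618×10^-12 F and ω = 2πf = 329.9 rad/s, I_d,max = (2.618×10^-12)(42.2)(329.9) = 3.64×10^-8 A.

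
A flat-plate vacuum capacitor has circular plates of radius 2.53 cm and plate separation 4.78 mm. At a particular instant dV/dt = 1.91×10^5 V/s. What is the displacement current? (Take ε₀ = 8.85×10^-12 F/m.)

7.11×10^-7 A

C = ε₀A/d = (8.85×10^-12)(2.011×10^-3)/(4.78×10^-3) = 3.723×10^-12 F.
I_d = C dV/dt = (3.723×10^-12)(1.91×10^5) = 7.11×10^-7 A.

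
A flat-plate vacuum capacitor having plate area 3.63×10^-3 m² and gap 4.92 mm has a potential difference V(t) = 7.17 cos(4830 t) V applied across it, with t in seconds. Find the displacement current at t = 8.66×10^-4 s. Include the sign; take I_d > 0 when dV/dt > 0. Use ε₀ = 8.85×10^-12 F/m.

1.95×10^-7 A

dV/dt = (7.17)(4830)·−sin(4.18278) = 2.989×10^4 V/s.
I_d = C dV/dt with C = ε₀A/d = (8.85×10^-12)(3.63×10^-3)/(4.92×10^-3) = 6.530×10^-12 F, so I_d = (6.530×10^-12)(2.989×10^4) = 1.95×10^-7 A.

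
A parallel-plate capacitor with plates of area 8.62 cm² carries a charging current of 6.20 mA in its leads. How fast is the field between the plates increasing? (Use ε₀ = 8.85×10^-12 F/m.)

Charge continuity gives I_d = I = 6.20×10^-3 A between the plates.
Inverting I_d = ε₀ A dE/dt gives dE/dt = 6.20×10^-3 / (8.85×10^-12 · 8.62×10^-4) = 8.13×10^11 V/(m·s).

8.13×10^11 V/(m·s)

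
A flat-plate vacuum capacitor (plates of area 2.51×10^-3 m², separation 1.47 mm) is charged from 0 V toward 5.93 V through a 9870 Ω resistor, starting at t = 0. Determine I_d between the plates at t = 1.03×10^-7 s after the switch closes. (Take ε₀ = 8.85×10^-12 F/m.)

C = ε₀A/d = (8.85×10^-12)(2.51×10^-3)/(1.47×10^-3) = 1.511×10^-11 F and τ = RC = 1.491×10^-7 s. I_d in the gap equals the RC charging current.
I_d(t) = (V₀/R) e^(−t/τ) = 6.008×10^-4 · e^(−0.6908) = 3.01×10^-4 A.

3.01×10^-4 A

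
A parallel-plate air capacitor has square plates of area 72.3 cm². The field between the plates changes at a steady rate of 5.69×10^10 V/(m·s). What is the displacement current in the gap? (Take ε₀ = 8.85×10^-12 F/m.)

The displacement current is ε₀ times dΦ_E/dt = ε₀ A dE/dt = (8.85×10^-12)(7.23×10^-3)(5.69×10^10) = 3.64×10^-3 A.

3.64×10^-3 A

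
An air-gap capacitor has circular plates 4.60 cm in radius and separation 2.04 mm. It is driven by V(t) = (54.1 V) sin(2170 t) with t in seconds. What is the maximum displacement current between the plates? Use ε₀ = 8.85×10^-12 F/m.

3.39×10^-6 A

(dE/dt)_max = V₀ω/d = 5.755×10^7 V/(m·s); ω = 2170 rad/s.
I_d,max = ε₀ A (dE/dt)_max = (8.85×10^-12)(6.648×10^-3)(5.755×10^7) = 3.39×10^-6 A.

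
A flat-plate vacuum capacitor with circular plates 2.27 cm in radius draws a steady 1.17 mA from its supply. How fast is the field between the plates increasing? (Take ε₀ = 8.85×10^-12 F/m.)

8.17×10^10 V/(m·s)

By continuity, I_d in the gap equals the 1.17 mA flowing in the wire.
Inverting I_d = ε₀ A dE/dt gives dE/dt = 1.17×10^-3 / (8.85×10^-12 · 1.619×10^-3) = 8.17×10^10 V/(m·s).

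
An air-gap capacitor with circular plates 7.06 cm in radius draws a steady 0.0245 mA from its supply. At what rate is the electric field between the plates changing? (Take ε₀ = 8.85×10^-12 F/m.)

By continuity, I_d in the gap equals the 0.0245 mA flowing in the wire.
Since I_d = ε₀ A dE/dt, dE/dt = I_d/(ε₀A) = (2.45×10^-5)/((8.85×10^-12)(0.01566)) = 1.77×10^8 V/(m·s).

1.77×10^8 V/(m·s)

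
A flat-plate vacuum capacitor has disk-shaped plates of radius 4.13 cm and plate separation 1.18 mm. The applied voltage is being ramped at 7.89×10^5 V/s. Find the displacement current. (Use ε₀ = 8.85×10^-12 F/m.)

The field between the plates is E = V/d, so dE/dt = (7.89×10^5)/(1.18×10^-3 m) = 6.686×10^8 V/(m·s).
I_d = ε₀ A (dE/dt) = (8.85×10^-12)(5.359×10^-3)(6.686×10^8) = 3.17×10^-5 A.

3.17×10^-5 A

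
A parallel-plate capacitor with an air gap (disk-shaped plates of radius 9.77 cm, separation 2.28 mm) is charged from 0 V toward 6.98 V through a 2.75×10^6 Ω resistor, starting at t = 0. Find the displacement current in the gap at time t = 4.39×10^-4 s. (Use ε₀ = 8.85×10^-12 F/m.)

With C = ε₀A/d = (8.85×10^-12)(0.02999)/(2.28×10^-3) = 1.164×10^-10 F, the time constant is τ = RC = 3.201×10^-4 s, so t/τ = 1.371 and e^(−t/τ) = 0.2539.
I_d = I_cond = (V₀/R) e^(−t/τ) = (2.538×10^-6)(0.2539) = 6.44×10^-7 A.

6.44×10^-7 A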